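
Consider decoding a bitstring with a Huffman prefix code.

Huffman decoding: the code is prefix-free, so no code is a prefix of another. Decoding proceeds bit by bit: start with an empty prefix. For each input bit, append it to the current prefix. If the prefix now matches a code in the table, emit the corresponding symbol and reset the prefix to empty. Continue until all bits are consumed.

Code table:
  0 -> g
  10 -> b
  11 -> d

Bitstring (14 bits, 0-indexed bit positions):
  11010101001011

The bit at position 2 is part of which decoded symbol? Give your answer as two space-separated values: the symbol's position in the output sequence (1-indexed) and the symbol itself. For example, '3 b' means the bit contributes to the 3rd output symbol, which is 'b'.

Answer: 2 g

Derivation:
Bit 0: prefix='1' (no match yet)
Bit 1: prefix='11' -> emit 'd', reset
Bit 2: prefix='0' -> emit 'g', reset
Bit 3: prefix='1' (no match yet)
Bit 4: prefix='10' -> emit 'b', reset
Bit 5: prefix='1' (no match yet)
Bit 6: prefix='10' -> emit 'b', reset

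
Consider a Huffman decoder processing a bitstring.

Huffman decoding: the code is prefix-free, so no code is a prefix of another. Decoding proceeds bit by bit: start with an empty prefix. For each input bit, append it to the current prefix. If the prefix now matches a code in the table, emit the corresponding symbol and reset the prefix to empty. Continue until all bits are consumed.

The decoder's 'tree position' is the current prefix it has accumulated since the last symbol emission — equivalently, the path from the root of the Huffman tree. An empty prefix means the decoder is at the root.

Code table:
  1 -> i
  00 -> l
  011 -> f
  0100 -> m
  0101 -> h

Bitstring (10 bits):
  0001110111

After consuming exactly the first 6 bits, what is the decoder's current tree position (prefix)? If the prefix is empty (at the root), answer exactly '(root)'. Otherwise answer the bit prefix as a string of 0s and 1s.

Bit 0: prefix='0' (no match yet)
Bit 1: prefix='00' -> emit 'l', reset
Bit 2: prefix='0' (no match yet)
Bit 3: prefix='01' (no match yet)
Bit 4: prefix='011' -> emit 'f', reset
Bit 5: prefix='1' -> emit 'i', reset

Answer: (root)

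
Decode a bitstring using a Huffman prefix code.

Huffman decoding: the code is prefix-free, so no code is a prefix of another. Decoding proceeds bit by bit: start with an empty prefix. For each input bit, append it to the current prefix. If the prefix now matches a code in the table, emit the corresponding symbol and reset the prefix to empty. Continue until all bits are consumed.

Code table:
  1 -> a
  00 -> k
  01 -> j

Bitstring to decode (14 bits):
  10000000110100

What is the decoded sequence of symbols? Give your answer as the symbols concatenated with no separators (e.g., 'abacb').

Bit 0: prefix='1' -> emit 'a', reset
Bit 1: prefix='0' (no match yet)
Bit 2: prefix='00' -> emit 'k', reset
Bit 3: prefix='0' (no match yet)
Bit 4: prefix='00' -> emit 'k', reset
Bit 5: prefix='0' (no match yet)
Bit 6: prefix='00' -> emit 'k', reset
Bit 7: prefix='0' (no match yet)
Bit 8: prefix='01' -> emit 'j', reset
Bit 9: prefix='1' -> emit 'a', reset
Bit 10: prefix='0' (no match yet)
Bit 11: prefix='01' -> emit 'j', reset
Bit 12: prefix='0' (no match yet)
Bit 13: prefix='00' -> emit 'k', reset

Answer: akkkjajk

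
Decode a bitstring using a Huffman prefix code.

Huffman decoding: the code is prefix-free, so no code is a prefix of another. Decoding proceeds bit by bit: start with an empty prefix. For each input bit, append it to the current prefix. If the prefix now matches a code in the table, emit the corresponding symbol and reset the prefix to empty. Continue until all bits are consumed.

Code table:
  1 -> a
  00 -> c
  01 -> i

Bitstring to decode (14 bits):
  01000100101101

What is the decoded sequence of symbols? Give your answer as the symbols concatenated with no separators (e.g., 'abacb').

Answer: icicaiai

Derivation:
Bit 0: prefix='0' (no match yet)
Bit 1: prefix='01' -> emit 'i', reset
Bit 2: prefix='0' (no match yet)
Bit 3: prefix='00' -> emit 'c', reset
Bit 4: prefix='0' (no match yet)
Bit 5: prefix='01' -> emit 'i', reset
Bit 6: prefix='0' (no match yet)
Bit 7: prefix='00' -> emit 'c', reset
Bit 8: prefix='1' -> emit 'a', reset
Bit 9: prefix='0' (no match yet)
Bit 10: prefix='01' -> emit 'i', reset
Bit 11: prefix='1' -> emit 'a', reset
Bit 12: prefix='0' (no match yet)
Bit 13: prefix='01' -> emit 'i', reset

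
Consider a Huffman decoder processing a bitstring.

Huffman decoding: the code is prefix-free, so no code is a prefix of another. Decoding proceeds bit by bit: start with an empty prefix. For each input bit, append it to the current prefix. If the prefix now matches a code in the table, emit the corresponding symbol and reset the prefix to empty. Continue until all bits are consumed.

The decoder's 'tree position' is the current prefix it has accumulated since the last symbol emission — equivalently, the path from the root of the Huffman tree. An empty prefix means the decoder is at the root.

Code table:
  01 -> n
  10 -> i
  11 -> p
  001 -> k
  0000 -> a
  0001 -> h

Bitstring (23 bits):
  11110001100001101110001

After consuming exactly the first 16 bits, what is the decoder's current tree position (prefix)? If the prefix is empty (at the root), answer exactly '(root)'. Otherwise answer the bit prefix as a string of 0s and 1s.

Bit 0: prefix='1' (no match yet)
Bit 1: prefix='11' -> emit 'p', reset
Bit 2: prefix='1' (no match yet)
Bit 3: prefix='11' -> emit 'p', reset
Bit 4: prefix='0' (no match yet)
Bit 5: prefix='00' (no match yet)
Bit 6: prefix='000' (no match yet)
Bit 7: prefix='0001' -> emit 'h', reset
Bit 8: prefix='1' (no match yet)
Bit 9: prefix='10' -> emit 'i', reset
Bit 10: prefix='0' (no match yet)
Bit 11: prefix='00' (no match yet)
Bit 12: prefix='000' (no match yet)
Bit 13: prefix='0001' -> emit 'h', reset
Bit 14: prefix='1' (no match yet)
Bit 15: prefix='10' -> emit 'i', reset

Answer: (root)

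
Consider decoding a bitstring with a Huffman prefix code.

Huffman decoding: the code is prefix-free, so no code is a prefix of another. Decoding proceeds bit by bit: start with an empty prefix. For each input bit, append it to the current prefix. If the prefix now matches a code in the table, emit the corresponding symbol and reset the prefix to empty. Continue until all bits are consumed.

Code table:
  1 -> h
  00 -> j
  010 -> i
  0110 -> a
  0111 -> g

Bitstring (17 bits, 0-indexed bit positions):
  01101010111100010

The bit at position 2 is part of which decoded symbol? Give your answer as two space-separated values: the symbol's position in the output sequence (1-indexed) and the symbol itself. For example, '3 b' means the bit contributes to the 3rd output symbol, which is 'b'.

Answer: 1 a

Derivation:
Bit 0: prefix='0' (no match yet)
Bit 1: prefix='01' (no match yet)
Bit 2: prefix='011' (no match yet)
Bit 3: prefix='0110' -> emit 'a', reset
Bit 4: prefix='1' -> emit 'h', reset
Bit 5: prefix='0' (no match yet)
Bit 6: prefix='01' (no match yet)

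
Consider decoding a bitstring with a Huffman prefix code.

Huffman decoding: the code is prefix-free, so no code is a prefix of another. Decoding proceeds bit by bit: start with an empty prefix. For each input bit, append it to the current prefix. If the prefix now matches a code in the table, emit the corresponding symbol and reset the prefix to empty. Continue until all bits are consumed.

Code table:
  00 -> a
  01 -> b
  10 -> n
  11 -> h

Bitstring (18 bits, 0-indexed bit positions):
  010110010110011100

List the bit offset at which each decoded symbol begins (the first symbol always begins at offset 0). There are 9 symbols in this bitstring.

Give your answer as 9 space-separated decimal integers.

Bit 0: prefix='0' (no match yet)
Bit 1: prefix='01' -> emit 'b', reset
Bit 2: prefix='0' (no match yet)
Bit 3: prefix='01' -> emit 'b', reset
Bit 4: prefix='1' (no match yet)
Bit 5: prefix='10' -> emit 'n', reset
Bit 6: prefix='0' (no match yet)
Bit 7: prefix='01' -> emit 'b', reset
Bit 8: prefix='0' (no match yet)
Bit 9: prefix='01' -> emit 'b', reset
Bit 10: prefix='1' (no match yet)
Bit 11: prefix='10' -> emit 'n', reset
Bit 12: prefix='0' (no match yet)
Bit 13: prefix='01' -> emit 'b', reset
Bit 14: prefix='1' (no match yet)
Bit 15: prefix='11' -> emit 'h', reset
Bit 16: prefix='0' (no match yet)
Bit 17: prefix='00' -> emit 'a', reset

Answer: 0 2 4 6 8 10 12 14 16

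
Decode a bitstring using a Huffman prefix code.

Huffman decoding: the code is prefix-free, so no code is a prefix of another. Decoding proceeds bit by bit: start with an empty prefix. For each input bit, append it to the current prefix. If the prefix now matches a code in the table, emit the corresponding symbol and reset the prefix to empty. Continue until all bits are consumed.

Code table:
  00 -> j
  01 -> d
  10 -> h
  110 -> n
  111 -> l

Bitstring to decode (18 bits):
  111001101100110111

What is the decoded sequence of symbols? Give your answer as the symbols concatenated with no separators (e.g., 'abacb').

Bit 0: prefix='1' (no match yet)
Bit 1: prefix='11' (no match yet)
Bit 2: prefix='111' -> emit 'l', reset
Bit 3: prefix='0' (no match yet)
Bit 4: prefix='00' -> emit 'j', reset
Bit 5: prefix='1' (no match yet)
Bit 6: prefix='11' (no match yet)
Bit 7: prefix='110' -> emit 'n', reset
Bit 8: prefix='1' (no match yet)
Bit 9: prefix='11' (no match yet)
Bit 10: prefix='110' -> emit 'n', reset
Bit 11: prefix='0' (no match yet)
Bit 12: prefix='01' -> emit 'd', reset
Bit 13: prefix='1' (no match yet)
Bit 14: prefix='10' -> emit 'h', reset
Bit 15: prefix='1' (no match yet)
Bit 16: prefix='11' (no match yet)
Bit 17: prefix='111' -> emit 'l', reset

Answer: ljnndhl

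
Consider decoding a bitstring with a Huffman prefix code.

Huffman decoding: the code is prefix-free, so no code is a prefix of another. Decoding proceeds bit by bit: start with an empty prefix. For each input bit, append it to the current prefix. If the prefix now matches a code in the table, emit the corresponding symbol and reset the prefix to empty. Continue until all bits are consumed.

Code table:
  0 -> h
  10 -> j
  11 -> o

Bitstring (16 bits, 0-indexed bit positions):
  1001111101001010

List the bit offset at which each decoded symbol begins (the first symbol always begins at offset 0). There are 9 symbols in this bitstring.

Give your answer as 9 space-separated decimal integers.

Bit 0: prefix='1' (no match yet)
Bit 1: prefix='10' -> emit 'j', reset
Bit 2: prefix='0' -> emit 'h', reset
Bit 3: prefix='1' (no match yet)
Bit 4: prefix='11' -> emit 'o', reset
Bit 5: prefix='1' (no match yet)
Bit 6: prefix='11' -> emit 'o', reset
Bit 7: prefix='1' (no match yet)
Bit 8: prefix='10' -> emit 'j', reset
Bit 9: prefix='1' (no match yet)
Bit 10: prefix='10' -> emit 'j', reset
Bit 11: prefix='0' -> emit 'h', reset
Bit 12: prefix='1' (no match yet)
Bit 13: prefix='10' -> emit 'j', reset
Bit 14: prefix='1' (no match yet)
Bit 15: prefix='10' -> emit 'j', reset

Answer: 0 2 3 5 7 9 11 12 14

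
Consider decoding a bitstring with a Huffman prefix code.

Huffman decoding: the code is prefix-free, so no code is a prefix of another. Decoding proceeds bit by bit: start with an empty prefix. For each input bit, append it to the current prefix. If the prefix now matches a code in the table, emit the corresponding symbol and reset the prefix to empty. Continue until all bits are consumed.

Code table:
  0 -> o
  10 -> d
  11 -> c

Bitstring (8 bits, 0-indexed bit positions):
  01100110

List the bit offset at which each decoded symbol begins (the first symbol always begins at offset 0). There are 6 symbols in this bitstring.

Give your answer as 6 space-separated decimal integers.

Bit 0: prefix='0' -> emit 'o', reset
Bit 1: prefix='1' (no match yet)
Bit 2: prefix='11' -> emit 'c', reset
Bit 3: prefix='0' -> emit 'o', reset
Bit 4: prefix='0' -> emit 'o', reset
Bit 5: prefix='1' (no match yet)
Bit 6: prefix='11' -> emit 'c', reset
Bit 7: prefix='0' -> emit 'o', reset

Answer: 0 1 3 4 5 7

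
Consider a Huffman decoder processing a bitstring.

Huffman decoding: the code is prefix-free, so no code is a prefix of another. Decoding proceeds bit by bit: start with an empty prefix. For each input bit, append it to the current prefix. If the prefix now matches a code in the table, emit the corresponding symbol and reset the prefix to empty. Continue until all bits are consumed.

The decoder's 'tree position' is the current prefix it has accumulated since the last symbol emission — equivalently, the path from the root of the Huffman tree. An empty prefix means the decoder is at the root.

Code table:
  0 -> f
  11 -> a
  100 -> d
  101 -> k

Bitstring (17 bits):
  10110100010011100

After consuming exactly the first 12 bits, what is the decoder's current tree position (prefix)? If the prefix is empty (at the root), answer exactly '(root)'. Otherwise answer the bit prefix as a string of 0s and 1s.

Bit 0: prefix='1' (no match yet)
Bit 1: prefix='10' (no match yet)
Bit 2: prefix='101' -> emit 'k', reset
Bit 3: prefix='1' (no match yet)
Bit 4: prefix='10' (no match yet)
Bit 5: prefix='101' -> emit 'k', reset
Bit 6: prefix='0' -> emit 'f', reset
Bit 7: prefix='0' -> emit 'f', reset
Bit 8: prefix='0' -> emit 'f', reset
Bit 9: prefix='1' (no match yet)
Bit 10: prefix='10' (no match yet)
Bit 11: prefix='100' -> emit 'd', reset

Answer: (root)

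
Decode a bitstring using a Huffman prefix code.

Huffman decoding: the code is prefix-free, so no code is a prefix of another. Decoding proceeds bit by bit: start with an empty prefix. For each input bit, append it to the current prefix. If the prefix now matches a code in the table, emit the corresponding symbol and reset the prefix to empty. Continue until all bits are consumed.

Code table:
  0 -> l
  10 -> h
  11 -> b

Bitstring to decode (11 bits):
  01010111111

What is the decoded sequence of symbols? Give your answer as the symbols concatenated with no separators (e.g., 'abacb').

Bit 0: prefix='0' -> emit 'l', reset
Bit 1: prefix='1' (no match yet)
Bit 2: prefix='10' -> emit 'h', reset
Bit 3: prefix='1' (no match yet)
Bit 4: prefix='10' -> emit 'h', reset
Bit 5: prefix='1' (no match yet)
Bit 6: prefix='11' -> emit 'b', reset
Bit 7: prefix='1' (no match yet)
Bit 8: prefix='11' -> emit 'b', reset
Bit 9: prefix='1' (no match yet)
Bit 10: prefix='11' -> emit 'b', reset

Answer: lhhbbb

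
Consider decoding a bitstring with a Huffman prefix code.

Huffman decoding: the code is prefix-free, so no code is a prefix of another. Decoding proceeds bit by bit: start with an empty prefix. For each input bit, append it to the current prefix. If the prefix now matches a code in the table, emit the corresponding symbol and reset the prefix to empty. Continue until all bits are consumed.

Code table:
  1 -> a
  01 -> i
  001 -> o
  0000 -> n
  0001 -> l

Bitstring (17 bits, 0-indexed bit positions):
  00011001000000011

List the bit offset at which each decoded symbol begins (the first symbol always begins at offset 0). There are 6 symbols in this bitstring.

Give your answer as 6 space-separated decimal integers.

Answer: 0 4 5 8 12 16

Derivation:
Bit 0: prefix='0' (no match yet)
Bit 1: prefix='00' (no match yet)
Bit 2: prefix='000' (no match yet)
Bit 3: prefix='0001' -> emit 'l', reset
Bit 4: prefix='1' -> emit 'a', reset
Bit 5: prefix='0' (no match yet)
Bit 6: prefix='00' (no match yet)
Bit 7: prefix='001' -> emit 'o', reset
Bit 8: prefix='0' (no match yet)
Bit 9: prefix='00' (no match yet)
Bit 10: prefix='000' (no match yet)
Bit 11: prefix='0000' -> emit 'n', reset
Bit 12: prefix='0' (no match yet)
Bit 13: prefix='00' (no match yet)
Bit 14: prefix='000' (no match yet)
Bit 15: prefix='0001' -> emit 'l', reset
Bit 16: prefix='1' -> emit 'a', reset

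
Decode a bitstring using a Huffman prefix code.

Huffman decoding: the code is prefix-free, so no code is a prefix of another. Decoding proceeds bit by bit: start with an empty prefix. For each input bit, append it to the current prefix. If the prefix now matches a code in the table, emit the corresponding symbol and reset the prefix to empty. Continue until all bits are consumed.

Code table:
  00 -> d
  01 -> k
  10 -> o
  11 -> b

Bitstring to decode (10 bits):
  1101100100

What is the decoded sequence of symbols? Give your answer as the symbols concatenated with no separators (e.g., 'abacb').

Bit 0: prefix='1' (no match yet)
Bit 1: prefix='11' -> emit 'b', reset
Bit 2: prefix='0' (no match yet)
Bit 3: prefix='01' -> emit 'k', reset
Bit 4: prefix='1' (no match yet)
Bit 5: prefix='10' -> emit 'o', reset
Bit 6: prefix='0' (no match yet)
Bit 7: prefix='01' -> emit 'k', reset
Bit 8: prefix='0' (no match yet)
Bit 9: prefix='00' -> emit 'd', reset

Answer: bkokd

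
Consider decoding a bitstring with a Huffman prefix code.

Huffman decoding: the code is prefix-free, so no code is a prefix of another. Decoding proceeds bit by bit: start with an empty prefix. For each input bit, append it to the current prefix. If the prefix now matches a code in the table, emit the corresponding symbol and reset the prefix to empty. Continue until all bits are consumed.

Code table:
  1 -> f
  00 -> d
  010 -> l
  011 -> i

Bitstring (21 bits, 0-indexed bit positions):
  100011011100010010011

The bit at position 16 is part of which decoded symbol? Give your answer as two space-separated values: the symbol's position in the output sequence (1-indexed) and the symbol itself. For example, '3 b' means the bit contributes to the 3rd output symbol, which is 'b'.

Bit 0: prefix='1' -> emit 'f', reset
Bit 1: prefix='0' (no match yet)
Bit 2: prefix='00' -> emit 'd', reset
Bit 3: prefix='0' (no match yet)
Bit 4: prefix='01' (no match yet)
Bit 5: prefix='011' -> emit 'i', reset
Bit 6: prefix='0' (no match yet)
Bit 7: prefix='01' (no match yet)
Bit 8: prefix='011' -> emit 'i', reset
Bit 9: prefix='1' -> emit 'f', reset
Bit 10: prefix='0' (no match yet)
Bit 11: prefix='00' -> emit 'd', reset
Bit 12: prefix='0' (no match yet)
Bit 13: prefix='01' (no match yet)
Bit 14: prefix='010' -> emit 'l', reset
Bit 15: prefix='0' (no match yet)
Bit 16: prefix='01' (no match yet)
Bit 17: prefix='010' -> emit 'l', reset
Bit 18: prefix='0' (no match yet)
Bit 19: prefix='01' (no match yet)
Bit 20: prefix='011' -> emit 'i', reset

Answer: 8 l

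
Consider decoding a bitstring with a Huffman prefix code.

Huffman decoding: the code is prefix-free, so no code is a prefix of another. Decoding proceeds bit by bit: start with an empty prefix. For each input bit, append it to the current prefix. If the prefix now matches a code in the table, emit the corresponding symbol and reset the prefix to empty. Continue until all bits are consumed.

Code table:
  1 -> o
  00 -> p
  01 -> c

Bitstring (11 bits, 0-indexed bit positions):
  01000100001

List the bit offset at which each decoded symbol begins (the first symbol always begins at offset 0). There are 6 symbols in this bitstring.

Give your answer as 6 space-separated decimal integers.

Bit 0: prefix='0' (no match yet)
Bit 1: prefix='01' -> emit 'c', reset
Bit 2: prefix='0' (no match yet)
Bit 3: prefix='00' -> emit 'p', reset
Bit 4: prefix='0' (no match yet)
Bit 5: prefix='01' -> emit 'c', reset
Bit 6: prefix='0' (no match yet)
Bit 7: prefix='00' -> emit 'p', reset
Bit 8: prefix='0' (no match yet)
Bit 9: prefix='00' -> emit 'p', reset
Bit 10: prefix='1' -> emit 'o', reset

Answer: 0 2 4 6 8 10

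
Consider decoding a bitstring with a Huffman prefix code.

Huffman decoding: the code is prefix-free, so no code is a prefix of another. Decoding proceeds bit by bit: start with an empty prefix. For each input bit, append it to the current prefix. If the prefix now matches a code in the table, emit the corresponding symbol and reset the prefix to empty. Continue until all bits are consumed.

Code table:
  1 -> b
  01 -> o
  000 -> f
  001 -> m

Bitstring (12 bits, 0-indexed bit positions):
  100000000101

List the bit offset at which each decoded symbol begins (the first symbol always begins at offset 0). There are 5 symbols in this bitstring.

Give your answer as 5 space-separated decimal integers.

Answer: 0 1 4 7 10

Derivation:
Bit 0: prefix='1' -> emit 'b', reset
Bit 1: prefix='0' (no match yet)
Bit 2: prefix='00' (no match yet)
Bit 3: prefix='000' -> emit 'f', reset
Bit 4: prefix='0' (no match yet)
Bit 5: prefix='00' (no match yet)
Bit 6: prefix='000' -> emit 'f', reset
Bit 7: prefix='0' (no match yet)
Bit 8: prefix='00' (no match yet)
Bit 9: prefix='001' -> emit 'm', reset
Bit 10: prefix='0' (no match yet)
Bit 11: prefix='01' -> emit 'o', reset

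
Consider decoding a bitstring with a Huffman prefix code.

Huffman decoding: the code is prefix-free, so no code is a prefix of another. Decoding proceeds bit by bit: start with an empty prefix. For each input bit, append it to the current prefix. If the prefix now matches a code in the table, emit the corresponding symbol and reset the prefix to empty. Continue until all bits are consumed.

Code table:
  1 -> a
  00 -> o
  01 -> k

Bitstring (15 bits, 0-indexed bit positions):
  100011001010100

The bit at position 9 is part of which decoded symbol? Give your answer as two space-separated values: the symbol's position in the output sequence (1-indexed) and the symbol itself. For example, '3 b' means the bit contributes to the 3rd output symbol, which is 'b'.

Bit 0: prefix='1' -> emit 'a', reset
Bit 1: prefix='0' (no match yet)
Bit 2: prefix='00' -> emit 'o', reset
Bit 3: prefix='0' (no match yet)
Bit 4: prefix='01' -> emit 'k', reset
Bit 5: prefix='1' -> emit 'a', reset
Bit 6: prefix='0' (no match yet)
Bit 7: prefix='00' -> emit 'o', reset
Bit 8: prefix='1' -> emit 'a', reset
Bit 9: prefix='0' (no match yet)
Bit 10: prefix='01' -> emit 'k', reset
Bit 11: prefix='0' (no match yet)
Bit 12: prefix='01' -> emit 'k', reset
Bit 13: prefix='0' (no match yet)

Answer: 7 k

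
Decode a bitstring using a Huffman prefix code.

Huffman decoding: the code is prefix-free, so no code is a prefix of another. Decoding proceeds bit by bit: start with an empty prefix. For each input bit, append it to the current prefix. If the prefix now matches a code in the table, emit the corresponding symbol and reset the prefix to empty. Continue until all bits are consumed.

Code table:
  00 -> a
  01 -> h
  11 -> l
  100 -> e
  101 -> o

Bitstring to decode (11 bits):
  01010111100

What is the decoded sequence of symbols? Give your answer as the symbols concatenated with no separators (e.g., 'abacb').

Bit 0: prefix='0' (no match yet)
Bit 1: prefix='01' -> emit 'h', reset
Bit 2: prefix='0' (no match yet)
Bit 3: prefix='01' -> emit 'h', reset
Bit 4: prefix='0' (no match yet)
Bit 5: prefix='01' -> emit 'h', reset
Bit 6: prefix='1' (no match yet)
Bit 7: prefix='11' -> emit 'l', reset
Bit 8: prefix='1' (no match yet)
Bit 9: prefix='10' (no match yet)
Bit 10: prefix='100' -> emit 'e', reset

Answer: hhhle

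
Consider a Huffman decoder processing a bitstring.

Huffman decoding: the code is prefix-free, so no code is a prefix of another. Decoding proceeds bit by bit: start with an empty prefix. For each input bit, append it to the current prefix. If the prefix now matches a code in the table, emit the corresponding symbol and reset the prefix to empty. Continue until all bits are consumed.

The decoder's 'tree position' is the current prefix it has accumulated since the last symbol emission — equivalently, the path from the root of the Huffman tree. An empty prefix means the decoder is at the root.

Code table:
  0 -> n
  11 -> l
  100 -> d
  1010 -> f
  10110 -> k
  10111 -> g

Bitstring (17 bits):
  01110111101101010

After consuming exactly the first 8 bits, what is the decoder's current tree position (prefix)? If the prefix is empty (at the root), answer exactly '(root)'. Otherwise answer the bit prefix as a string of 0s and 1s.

Answer: (root)

Derivation:
Bit 0: prefix='0' -> emit 'n', reset
Bit 1: prefix='1' (no match yet)
Bit 2: prefix='11' -> emit 'l', reset
Bit 3: prefix='1' (no match yet)
Bit 4: prefix='10' (no match yet)
Bit 5: prefix='101' (no match yet)
Bit 6: prefix='1011' (no match yet)
Bit 7: prefix='10111' -> emit 'g', reset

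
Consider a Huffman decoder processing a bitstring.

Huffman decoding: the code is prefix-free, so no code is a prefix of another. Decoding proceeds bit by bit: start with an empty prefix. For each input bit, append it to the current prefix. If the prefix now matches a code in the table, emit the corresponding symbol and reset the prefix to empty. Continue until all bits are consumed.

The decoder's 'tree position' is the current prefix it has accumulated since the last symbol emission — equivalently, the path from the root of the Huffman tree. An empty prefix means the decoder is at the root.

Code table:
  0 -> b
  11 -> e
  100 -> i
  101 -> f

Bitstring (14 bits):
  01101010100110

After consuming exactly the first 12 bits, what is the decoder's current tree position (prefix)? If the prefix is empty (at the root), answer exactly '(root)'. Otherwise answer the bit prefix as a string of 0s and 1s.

Answer: 1

Derivation:
Bit 0: prefix='0' -> emit 'b', reset
Bit 1: prefix='1' (no match yet)
Bit 2: prefix='11' -> emit 'e', reset
Bit 3: prefix='0' -> emit 'b', reset
Bit 4: prefix='1' (no match yet)
Bit 5: prefix='10' (no match yet)
Bit 6: prefix='101' -> emit 'f', reset
Bit 7: prefix='0' -> emit 'b', reset
Bit 8: prefix='1' (no match yet)
Bit 9: prefix='10' (no match yet)
Bit 10: prefix='100' -> emit 'i', reset
Bit 11: prefix='1' (no match yet)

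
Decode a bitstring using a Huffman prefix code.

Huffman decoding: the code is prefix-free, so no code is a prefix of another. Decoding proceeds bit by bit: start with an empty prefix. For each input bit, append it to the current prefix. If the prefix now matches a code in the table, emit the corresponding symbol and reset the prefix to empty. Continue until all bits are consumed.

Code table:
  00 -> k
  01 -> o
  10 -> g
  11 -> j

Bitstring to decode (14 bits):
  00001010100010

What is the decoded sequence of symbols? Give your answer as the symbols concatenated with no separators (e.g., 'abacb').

Answer: kkgggkg

Derivation:
Bit 0: prefix='0' (no match yet)
Bit 1: prefix='00' -> emit 'k', reset
Bit 2: prefix='0' (no match yet)
Bit 3: prefix='00' -> emit 'k', reset
Bit 4: prefix='1' (no match yet)
Bit 5: prefix='10' -> emit 'g', reset
Bit 6: prefix='1' (no match yet)
Bit 7: prefix='10' -> emit 'g', reset
Bit 8: prefix='1' (no match yet)
Bit 9: prefix='10' -> emit 'g', reset
Bit 10: prefix='0' (no match yet)
Bit 11: prefix='00' -> emit 'k', reset
Bit 12: prefix='1' (no match yet)
Bit 13: prefix='10' -> emit 'g', reset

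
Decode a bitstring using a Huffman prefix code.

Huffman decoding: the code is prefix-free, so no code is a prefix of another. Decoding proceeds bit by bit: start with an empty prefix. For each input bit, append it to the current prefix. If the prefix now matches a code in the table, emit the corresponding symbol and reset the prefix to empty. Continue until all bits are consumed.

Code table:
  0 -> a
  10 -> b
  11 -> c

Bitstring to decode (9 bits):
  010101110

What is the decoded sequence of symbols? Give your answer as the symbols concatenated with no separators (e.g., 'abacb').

Bit 0: prefix='0' -> emit 'a', reset
Bit 1: prefix='1' (no match yet)
Bit 2: prefix='10' -> emit 'b', reset
Bit 3: prefix='1' (no match yet)
Bit 4: prefix='10' -> emit 'b', reset
Bit 5: prefix='1' (no match yet)
Bit 6: prefix='11' -> emit 'c', reset
Bit 7: prefix='1' (no match yet)
Bit 8: prefix='10' -> emit 'b', reset

Answer: abbcb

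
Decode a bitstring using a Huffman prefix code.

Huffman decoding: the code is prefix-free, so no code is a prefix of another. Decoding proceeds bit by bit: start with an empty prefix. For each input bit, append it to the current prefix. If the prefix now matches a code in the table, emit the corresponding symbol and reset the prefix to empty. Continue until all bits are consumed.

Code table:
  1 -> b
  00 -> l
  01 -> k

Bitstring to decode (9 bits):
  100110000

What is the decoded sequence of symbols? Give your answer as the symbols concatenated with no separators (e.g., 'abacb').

Bit 0: prefix='1' -> emit 'b', reset
Bit 1: prefix='0' (no match yet)
Bit 2: prefix='00' -> emit 'l', reset
Bit 3: prefix='1' -> emit 'b', reset
Bit 4: prefix='1' -> emit 'b', reset
Bit 5: prefix='0' (no match yet)
Bit 6: prefix='00' -> emit 'l', reset
Bit 7: prefix='0' (no match yet)
Bit 8: prefix='00' -> emit 'l', reset

Answer: blbbll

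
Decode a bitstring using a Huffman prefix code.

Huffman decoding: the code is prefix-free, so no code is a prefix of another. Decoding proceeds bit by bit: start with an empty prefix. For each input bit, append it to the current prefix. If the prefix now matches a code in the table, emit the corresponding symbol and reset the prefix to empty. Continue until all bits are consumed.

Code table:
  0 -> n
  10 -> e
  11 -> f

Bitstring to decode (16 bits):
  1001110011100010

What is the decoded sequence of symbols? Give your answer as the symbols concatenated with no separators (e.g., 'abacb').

Answer: enfenfenne

Derivation:
Bit 0: prefix='1' (no match yet)
Bit 1: prefix='10' -> emit 'e', reset
Bit 2: prefix='0' -> emit 'n', reset
Bit 3: prefix='1' (no match yet)
Bit 4: prefix='11' -> emit 'f', reset
Bit 5: prefix='1' (no match yet)
Bit 6: prefix='10' -> emit 'e', reset
Bit 7: prefix='0' -> emit 'n', reset
Bit 8: prefix='1' (no match yet)
Bit 9: prefix='11' -> emit 'f', reset
Bit 10: prefix='1' (no match yet)
Bit 11: prefix='10' -> emit 'e', reset
Bit 12: prefix='0' -> emit 'n', reset
Bit 13: prefix='0' -> emit 'n', reset
Bit 14: prefix='1' (no match yet)
Bit 15: prefix='10' -> emit 'e', reset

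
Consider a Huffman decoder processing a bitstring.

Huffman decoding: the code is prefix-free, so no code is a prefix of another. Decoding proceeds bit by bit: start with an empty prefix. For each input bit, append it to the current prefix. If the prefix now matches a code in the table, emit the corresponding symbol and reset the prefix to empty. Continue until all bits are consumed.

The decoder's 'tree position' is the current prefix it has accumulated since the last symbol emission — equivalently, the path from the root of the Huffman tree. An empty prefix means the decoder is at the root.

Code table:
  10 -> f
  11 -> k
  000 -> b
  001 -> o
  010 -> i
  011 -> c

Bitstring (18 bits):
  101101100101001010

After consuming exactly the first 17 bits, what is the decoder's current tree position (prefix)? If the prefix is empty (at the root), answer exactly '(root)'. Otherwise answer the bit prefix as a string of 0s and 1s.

Answer: 1

Derivation:
Bit 0: prefix='1' (no match yet)
Bit 1: prefix='10' -> emit 'f', reset
Bit 2: prefix='1' (no match yet)
Bit 3: prefix='11' -> emit 'k', reset
Bit 4: prefix='0' (no match yet)
Bit 5: prefix='01' (no match yet)
Bit 6: prefix='011' -> emit 'c', reset
Bit 7: prefix='0' (no match yet)
Bit 8: prefix='00' (no match yet)
Bit 9: prefix='001' -> emit 'o', reset
Bit 10: prefix='0' (no match yet)
Bit 11: prefix='01' (no match yet)
Bit 12: prefix='010' -> emit 'i', reset
Bit 13: prefix='0' (no match yet)
Bit 14: prefix='01' (no match yet)
Bit 15: prefix='010' -> emit 'i', reset
Bit 16: prefix='1' (no match yet)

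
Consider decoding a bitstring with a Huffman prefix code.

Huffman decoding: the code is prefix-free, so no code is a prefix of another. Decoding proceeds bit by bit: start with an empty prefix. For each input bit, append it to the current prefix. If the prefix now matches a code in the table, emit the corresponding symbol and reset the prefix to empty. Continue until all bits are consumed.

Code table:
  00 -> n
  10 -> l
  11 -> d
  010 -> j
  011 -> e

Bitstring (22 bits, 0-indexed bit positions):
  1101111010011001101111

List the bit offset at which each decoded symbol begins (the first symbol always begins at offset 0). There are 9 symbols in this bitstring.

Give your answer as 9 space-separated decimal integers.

Answer: 0 2 5 7 10 13 15 17 20

Derivation:
Bit 0: prefix='1' (no match yet)
Bit 1: prefix='11' -> emit 'd', reset
Bit 2: prefix='0' (no match yet)
Bit 3: prefix='01' (no match yet)
Bit 4: prefix='011' -> emit 'e', reset
Bit 5: prefix='1' (no match yet)
Bit 6: prefix='11' -> emit 'd', reset
Bit 7: prefix='0' (no match yet)
Bit 8: prefix='01' (no match yet)
Bit 9: prefix='010' -> emit 'j', reset
Bit 10: prefix='0' (no match yet)
Bit 11: prefix='01' (no match yet)
Bit 12: prefix='011' -> emit 'e', reset
Bit 13: prefix='0' (no match yet)
Bit 14: prefix='00' -> emit 'n', reset
Bit 15: prefix='1' (no match yet)
Bit 16: prefix='11' -> emit 'd', reset
Bit 17: prefix='0' (no match yet)
Bit 18: prefix='01' (no match yet)
Bit 19: prefix='011' -> emit 'e', reset
Bit 20: prefix='1' (no match yet)
Bit 21: prefix='11' -> emit 'd', reset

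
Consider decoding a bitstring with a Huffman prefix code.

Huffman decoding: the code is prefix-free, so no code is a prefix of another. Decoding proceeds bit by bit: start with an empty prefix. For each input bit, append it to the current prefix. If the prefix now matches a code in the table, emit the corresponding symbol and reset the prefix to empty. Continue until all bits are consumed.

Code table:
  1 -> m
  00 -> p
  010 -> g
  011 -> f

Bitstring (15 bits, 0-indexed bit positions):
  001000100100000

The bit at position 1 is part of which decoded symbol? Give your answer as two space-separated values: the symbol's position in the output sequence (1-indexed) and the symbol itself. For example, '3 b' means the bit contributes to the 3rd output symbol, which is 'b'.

Bit 0: prefix='0' (no match yet)
Bit 1: prefix='00' -> emit 'p', reset
Bit 2: prefix='1' -> emit 'm', reset
Bit 3: prefix='0' (no match yet)
Bit 4: prefix='00' -> emit 'p', reset
Bit 5: prefix='0' (no match yet)

Answer: 1 p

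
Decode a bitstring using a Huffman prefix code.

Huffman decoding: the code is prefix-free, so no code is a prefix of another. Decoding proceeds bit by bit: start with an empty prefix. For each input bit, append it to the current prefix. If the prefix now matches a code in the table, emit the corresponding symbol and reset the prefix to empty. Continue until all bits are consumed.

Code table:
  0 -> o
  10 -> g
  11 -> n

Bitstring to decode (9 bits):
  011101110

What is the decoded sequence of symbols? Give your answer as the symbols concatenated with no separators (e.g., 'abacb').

Answer: ongng

Derivation:
Bit 0: prefix='0' -> emit 'o', reset
Bit 1: prefix='1' (no match yet)
Bit 2: prefix='11' -> emit 'n', reset
Bit 3: prefix='1' (no match yet)
Bit 4: prefix='10' -> emit 'g', reset
Bit 5: prefix='1' (no match yet)
Bit 6: prefix='11' -> emit 'n', reset
Bit 7: prefix='1' (no match yet)
Bit 8: prefix='10' -> emit 'g', reset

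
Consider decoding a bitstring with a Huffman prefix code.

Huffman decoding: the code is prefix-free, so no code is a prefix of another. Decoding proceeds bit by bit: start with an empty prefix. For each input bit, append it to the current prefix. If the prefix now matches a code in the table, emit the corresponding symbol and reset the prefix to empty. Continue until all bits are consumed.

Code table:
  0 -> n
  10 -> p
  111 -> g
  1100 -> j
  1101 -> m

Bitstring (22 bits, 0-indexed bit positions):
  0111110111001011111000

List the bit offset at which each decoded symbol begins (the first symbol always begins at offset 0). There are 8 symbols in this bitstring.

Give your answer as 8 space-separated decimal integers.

Bit 0: prefix='0' -> emit 'n', reset
Bit 1: prefix='1' (no match yet)
Bit 2: prefix='11' (no match yet)
Bit 3: prefix='111' -> emit 'g', reset
Bit 4: prefix='1' (no match yet)
Bit 5: prefix='11' (no match yet)
Bit 6: prefix='110' (no match yet)
Bit 7: prefix='1101' -> emit 'm', reset
Bit 8: prefix='1' (no match yet)
Bit 9: prefix='11' (no match yet)
Bit 10: prefix='110' (no match yet)
Bit 11: prefix='1100' -> emit 'j', reset
Bit 12: prefix='1' (no match yet)
Bit 13: prefix='10' -> emit 'p', reset
Bit 14: prefix='1' (no match yet)
Bit 15: prefix='11' (no match yet)
Bit 16: prefix='111' -> emit 'g', reset
Bit 17: prefix='1' (no match yet)
Bit 18: prefix='11' (no match yet)
Bit 19: prefix='110' (no match yet)
Bit 20: prefix='1100' -> emit 'j', reset
Bit 21: prefix='0' -> emit 'n', reset

Answer: 0 1 4 8 12 14 17 21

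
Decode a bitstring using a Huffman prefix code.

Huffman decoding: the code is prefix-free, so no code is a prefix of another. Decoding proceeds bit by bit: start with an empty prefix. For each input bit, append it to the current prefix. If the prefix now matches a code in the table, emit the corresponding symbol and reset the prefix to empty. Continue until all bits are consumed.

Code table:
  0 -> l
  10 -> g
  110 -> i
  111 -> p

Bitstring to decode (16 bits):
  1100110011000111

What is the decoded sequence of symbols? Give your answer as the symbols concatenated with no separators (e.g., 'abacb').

Bit 0: prefix='1' (no match yet)
Bit 1: prefix='11' (no match yet)
Bit 2: prefix='110' -> emit 'i', reset
Bit 3: prefix='0' -> emit 'l', reset
Bit 4: prefix='1' (no match yet)
Bit 5: prefix='11' (no match yet)
Bit 6: prefix='110' -> emit 'i', reset
Bit 7: prefix='0' -> emit 'l', reset
Bit 8: prefix='1' (no match yet)
Bit 9: prefix='11' (no match yet)
Bit 10: prefix='110' -> emit 'i', reset
Bit 11: prefix='0' -> emit 'l', reset
Bit 12: prefix='0' -> emit 'l', reset
Bit 13: prefix='1' (no match yet)
Bit 14: prefix='11' (no match yet)
Bit 15: prefix='111' -> emit 'p', reset

Answer: ililillp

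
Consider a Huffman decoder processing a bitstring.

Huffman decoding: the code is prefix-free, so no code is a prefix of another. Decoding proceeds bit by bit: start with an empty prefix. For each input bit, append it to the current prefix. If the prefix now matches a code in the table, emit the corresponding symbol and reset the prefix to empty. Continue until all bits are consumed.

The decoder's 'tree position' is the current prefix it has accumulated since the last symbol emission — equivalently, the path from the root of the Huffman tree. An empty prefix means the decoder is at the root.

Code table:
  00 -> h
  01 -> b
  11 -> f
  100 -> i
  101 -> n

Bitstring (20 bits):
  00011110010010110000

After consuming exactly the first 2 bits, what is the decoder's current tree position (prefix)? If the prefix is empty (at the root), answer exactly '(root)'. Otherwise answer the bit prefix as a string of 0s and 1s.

Answer: (root)

Derivation:
Bit 0: prefix='0' (no match yet)
Bit 1: prefix='00' -> emit 'h', reset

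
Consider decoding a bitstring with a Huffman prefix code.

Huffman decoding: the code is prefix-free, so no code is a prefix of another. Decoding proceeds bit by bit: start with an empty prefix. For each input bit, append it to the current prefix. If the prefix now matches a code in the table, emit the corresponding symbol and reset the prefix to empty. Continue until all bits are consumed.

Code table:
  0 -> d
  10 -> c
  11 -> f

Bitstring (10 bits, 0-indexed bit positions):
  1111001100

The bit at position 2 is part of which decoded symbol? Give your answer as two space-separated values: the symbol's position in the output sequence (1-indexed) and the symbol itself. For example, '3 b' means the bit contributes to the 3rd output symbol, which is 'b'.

Bit 0: prefix='1' (no match yet)
Bit 1: prefix='11' -> emit 'f', reset
Bit 2: prefix='1' (no match yet)
Bit 3: prefix='11' -> emit 'f', reset
Bit 4: prefix='0' -> emit 'd', reset
Bit 5: prefix='0' -> emit 'd', reset
Bit 6: prefix='1' (no match yet)

Answer: 2 f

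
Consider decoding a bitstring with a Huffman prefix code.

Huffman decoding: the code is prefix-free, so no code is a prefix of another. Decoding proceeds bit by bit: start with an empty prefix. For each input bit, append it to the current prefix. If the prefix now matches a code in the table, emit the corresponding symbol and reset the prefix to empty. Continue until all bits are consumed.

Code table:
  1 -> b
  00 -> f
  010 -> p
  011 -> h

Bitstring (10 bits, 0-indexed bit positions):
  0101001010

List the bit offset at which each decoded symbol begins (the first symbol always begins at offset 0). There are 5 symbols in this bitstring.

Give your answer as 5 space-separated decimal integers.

Bit 0: prefix='0' (no match yet)
Bit 1: prefix='01' (no match yet)
Bit 2: prefix='010' -> emit 'p', reset
Bit 3: prefix='1' -> emit 'b', reset
Bit 4: prefix='0' (no match yet)
Bit 5: prefix='00' -> emit 'f', reset
Bit 6: prefix='1' -> emit 'b', reset
Bit 7: prefix='0' (no match yet)
Bit 8: prefix='01' (no match yet)
Bit 9: prefix='010' -> emit 'p', reset

Answer: 0 3 4 6 7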